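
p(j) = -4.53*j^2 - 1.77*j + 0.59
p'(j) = -9.06*j - 1.77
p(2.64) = -35.66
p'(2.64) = -25.69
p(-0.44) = 0.49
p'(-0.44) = 2.22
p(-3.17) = -39.32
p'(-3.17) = 26.95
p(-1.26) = -4.37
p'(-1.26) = 9.65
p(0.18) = 0.12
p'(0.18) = -3.40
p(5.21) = -131.59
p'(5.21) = -48.97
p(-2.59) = -25.21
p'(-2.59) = 21.70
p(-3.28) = -42.34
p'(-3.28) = 27.95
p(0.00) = 0.59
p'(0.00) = -1.77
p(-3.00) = -34.87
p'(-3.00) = 25.41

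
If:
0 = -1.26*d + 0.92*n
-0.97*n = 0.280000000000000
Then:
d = -0.21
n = -0.29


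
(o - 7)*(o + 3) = o^2 - 4*o - 21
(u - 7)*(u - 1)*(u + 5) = u^3 - 3*u^2 - 33*u + 35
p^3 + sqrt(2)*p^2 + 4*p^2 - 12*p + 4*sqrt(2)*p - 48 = (p + 4)*(p - 2*sqrt(2))*(p + 3*sqrt(2))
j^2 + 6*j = j*(j + 6)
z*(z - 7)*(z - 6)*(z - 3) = z^4 - 16*z^3 + 81*z^2 - 126*z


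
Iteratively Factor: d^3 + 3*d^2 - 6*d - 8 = (d - 2)*(d^2 + 5*d + 4) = (d - 2)*(d + 4)*(d + 1)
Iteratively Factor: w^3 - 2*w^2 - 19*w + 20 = (w - 1)*(w^2 - w - 20) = (w - 5)*(w - 1)*(w + 4)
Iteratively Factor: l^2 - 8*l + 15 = (l - 3)*(l - 5)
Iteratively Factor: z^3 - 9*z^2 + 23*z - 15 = (z - 5)*(z^2 - 4*z + 3) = (z - 5)*(z - 3)*(z - 1)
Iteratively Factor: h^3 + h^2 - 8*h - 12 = (h + 2)*(h^2 - h - 6) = (h - 3)*(h + 2)*(h + 2)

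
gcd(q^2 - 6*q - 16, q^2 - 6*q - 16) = q^2 - 6*q - 16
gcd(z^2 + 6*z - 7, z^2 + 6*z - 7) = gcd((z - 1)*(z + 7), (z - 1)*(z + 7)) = z^2 + 6*z - 7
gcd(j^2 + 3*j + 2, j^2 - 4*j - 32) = 1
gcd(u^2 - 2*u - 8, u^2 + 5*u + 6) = u + 2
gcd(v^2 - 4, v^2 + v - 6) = v - 2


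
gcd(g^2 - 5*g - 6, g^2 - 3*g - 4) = g + 1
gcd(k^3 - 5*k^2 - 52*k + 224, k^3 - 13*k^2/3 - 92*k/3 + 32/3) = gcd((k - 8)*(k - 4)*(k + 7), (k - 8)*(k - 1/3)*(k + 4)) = k - 8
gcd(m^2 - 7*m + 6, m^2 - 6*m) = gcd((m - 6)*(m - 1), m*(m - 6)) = m - 6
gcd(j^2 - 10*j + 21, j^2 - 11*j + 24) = j - 3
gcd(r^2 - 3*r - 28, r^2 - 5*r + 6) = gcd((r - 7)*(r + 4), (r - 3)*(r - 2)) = 1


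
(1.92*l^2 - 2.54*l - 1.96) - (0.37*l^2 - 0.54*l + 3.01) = 1.55*l^2 - 2.0*l - 4.97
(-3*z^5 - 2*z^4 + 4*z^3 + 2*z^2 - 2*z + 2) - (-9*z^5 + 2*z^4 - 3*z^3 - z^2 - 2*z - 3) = 6*z^5 - 4*z^4 + 7*z^3 + 3*z^2 + 5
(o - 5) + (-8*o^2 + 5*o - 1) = -8*o^2 + 6*o - 6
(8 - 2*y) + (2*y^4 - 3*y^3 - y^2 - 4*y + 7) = 2*y^4 - 3*y^3 - y^2 - 6*y + 15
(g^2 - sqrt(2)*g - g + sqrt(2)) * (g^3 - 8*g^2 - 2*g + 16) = g^5 - 9*g^4 - sqrt(2)*g^4 + 6*g^3 + 9*sqrt(2)*g^3 - 6*sqrt(2)*g^2 + 18*g^2 - 18*sqrt(2)*g - 16*g + 16*sqrt(2)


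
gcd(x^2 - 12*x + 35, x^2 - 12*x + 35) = x^2 - 12*x + 35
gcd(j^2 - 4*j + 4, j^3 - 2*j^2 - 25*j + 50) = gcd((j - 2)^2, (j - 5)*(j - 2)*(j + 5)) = j - 2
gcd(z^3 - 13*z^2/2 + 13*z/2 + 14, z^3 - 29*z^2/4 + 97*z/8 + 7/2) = z^2 - 15*z/2 + 14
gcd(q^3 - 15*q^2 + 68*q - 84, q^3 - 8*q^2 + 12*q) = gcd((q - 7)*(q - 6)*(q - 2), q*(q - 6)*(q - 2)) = q^2 - 8*q + 12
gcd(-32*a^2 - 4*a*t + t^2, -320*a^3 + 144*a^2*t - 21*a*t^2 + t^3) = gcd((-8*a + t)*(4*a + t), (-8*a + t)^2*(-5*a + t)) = -8*a + t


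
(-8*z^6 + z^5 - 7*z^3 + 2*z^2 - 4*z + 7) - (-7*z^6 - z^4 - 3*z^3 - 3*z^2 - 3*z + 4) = -z^6 + z^5 + z^4 - 4*z^3 + 5*z^2 - z + 3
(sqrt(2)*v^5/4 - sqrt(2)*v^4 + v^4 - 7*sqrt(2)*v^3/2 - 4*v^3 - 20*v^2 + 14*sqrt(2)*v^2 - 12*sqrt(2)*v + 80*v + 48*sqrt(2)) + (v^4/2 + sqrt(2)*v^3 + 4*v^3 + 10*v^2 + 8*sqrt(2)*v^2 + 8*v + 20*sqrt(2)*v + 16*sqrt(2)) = sqrt(2)*v^5/4 - sqrt(2)*v^4 + 3*v^4/2 - 5*sqrt(2)*v^3/2 - 10*v^2 + 22*sqrt(2)*v^2 + 8*sqrt(2)*v + 88*v + 64*sqrt(2)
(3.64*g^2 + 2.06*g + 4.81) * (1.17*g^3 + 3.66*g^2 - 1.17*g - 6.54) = 4.2588*g^5 + 15.7326*g^4 + 8.9085*g^3 - 8.6112*g^2 - 19.1001*g - 31.4574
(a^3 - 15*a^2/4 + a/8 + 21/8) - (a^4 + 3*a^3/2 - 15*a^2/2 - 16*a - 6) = -a^4 - a^3/2 + 15*a^2/4 + 129*a/8 + 69/8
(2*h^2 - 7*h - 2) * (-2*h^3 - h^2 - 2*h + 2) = -4*h^5 + 12*h^4 + 7*h^3 + 20*h^2 - 10*h - 4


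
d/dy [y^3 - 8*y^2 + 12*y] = 3*y^2 - 16*y + 12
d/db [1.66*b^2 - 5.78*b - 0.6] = 3.32*b - 5.78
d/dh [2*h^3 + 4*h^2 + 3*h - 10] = 6*h^2 + 8*h + 3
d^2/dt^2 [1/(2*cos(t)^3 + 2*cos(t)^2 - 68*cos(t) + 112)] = ((-133*cos(t) + 8*cos(2*t) + 9*cos(3*t))*(cos(t)^3 + cos(t)^2 - 34*cos(t) + 56)/8 + (3*cos(t)^2 + 2*cos(t) - 34)^2*sin(t)^2)/(cos(t)^3 + cos(t)^2 - 34*cos(t) + 56)^3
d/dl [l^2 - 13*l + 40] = 2*l - 13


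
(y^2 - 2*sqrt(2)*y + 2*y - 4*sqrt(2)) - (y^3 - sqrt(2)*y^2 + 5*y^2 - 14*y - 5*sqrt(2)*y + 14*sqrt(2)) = -y^3 - 4*y^2 + sqrt(2)*y^2 + 3*sqrt(2)*y + 16*y - 18*sqrt(2)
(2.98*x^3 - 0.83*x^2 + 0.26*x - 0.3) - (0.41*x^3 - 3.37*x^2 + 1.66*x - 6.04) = 2.57*x^3 + 2.54*x^2 - 1.4*x + 5.74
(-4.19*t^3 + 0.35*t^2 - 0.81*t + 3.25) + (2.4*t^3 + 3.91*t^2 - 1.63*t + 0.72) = -1.79*t^3 + 4.26*t^2 - 2.44*t + 3.97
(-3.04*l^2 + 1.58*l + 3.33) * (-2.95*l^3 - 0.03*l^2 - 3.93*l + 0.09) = 8.968*l^5 - 4.5698*l^4 + 2.0763*l^3 - 6.5829*l^2 - 12.9447*l + 0.2997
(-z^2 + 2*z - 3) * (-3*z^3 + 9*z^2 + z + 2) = 3*z^5 - 15*z^4 + 26*z^3 - 27*z^2 + z - 6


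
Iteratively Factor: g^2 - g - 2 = (g - 2)*(g + 1)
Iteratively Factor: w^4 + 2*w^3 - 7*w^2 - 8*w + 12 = (w + 2)*(w^3 - 7*w + 6) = (w + 2)*(w + 3)*(w^2 - 3*w + 2) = (w - 2)*(w + 2)*(w + 3)*(w - 1)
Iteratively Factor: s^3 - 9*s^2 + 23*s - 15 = (s - 5)*(s^2 - 4*s + 3) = (s - 5)*(s - 3)*(s - 1)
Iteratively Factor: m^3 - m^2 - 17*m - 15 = (m + 3)*(m^2 - 4*m - 5) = (m - 5)*(m + 3)*(m + 1)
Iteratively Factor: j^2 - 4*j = (j - 4)*(j)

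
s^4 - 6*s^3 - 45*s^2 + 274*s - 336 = (s - 8)*(s - 3)*(s - 2)*(s + 7)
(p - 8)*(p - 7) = p^2 - 15*p + 56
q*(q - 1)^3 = q^4 - 3*q^3 + 3*q^2 - q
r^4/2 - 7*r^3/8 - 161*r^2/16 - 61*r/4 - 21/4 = (r/2 + 1)*(r - 6)*(r + 1/2)*(r + 7/4)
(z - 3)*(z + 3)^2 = z^3 + 3*z^2 - 9*z - 27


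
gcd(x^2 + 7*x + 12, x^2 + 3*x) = x + 3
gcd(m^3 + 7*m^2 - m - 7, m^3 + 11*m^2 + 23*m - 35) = m^2 + 6*m - 7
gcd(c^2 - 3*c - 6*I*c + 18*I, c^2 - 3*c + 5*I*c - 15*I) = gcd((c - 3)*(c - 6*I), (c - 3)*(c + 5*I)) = c - 3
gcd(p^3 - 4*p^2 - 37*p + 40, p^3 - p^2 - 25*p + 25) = p^2 + 4*p - 5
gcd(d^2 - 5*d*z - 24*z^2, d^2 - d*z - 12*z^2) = d + 3*z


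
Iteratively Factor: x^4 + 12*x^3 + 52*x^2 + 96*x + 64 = (x + 2)*(x^3 + 10*x^2 + 32*x + 32) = (x + 2)*(x + 4)*(x^2 + 6*x + 8) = (x + 2)^2*(x + 4)*(x + 4)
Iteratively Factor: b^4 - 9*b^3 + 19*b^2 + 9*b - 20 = (b - 4)*(b^3 - 5*b^2 - b + 5) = (b - 4)*(b - 1)*(b^2 - 4*b - 5) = (b - 4)*(b - 1)*(b + 1)*(b - 5)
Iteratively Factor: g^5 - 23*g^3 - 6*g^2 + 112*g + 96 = (g - 4)*(g^4 + 4*g^3 - 7*g^2 - 34*g - 24) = (g - 4)*(g + 2)*(g^3 + 2*g^2 - 11*g - 12) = (g - 4)*(g - 3)*(g + 2)*(g^2 + 5*g + 4) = (g - 4)*(g - 3)*(g + 1)*(g + 2)*(g + 4)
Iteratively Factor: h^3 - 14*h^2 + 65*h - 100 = (h - 4)*(h^2 - 10*h + 25) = (h - 5)*(h - 4)*(h - 5)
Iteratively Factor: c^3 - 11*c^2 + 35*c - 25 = (c - 5)*(c^2 - 6*c + 5) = (c - 5)*(c - 1)*(c - 5)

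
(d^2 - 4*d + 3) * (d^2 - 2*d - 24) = d^4 - 6*d^3 - 13*d^2 + 90*d - 72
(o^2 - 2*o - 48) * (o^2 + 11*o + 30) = o^4 + 9*o^3 - 40*o^2 - 588*o - 1440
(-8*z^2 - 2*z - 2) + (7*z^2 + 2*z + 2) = -z^2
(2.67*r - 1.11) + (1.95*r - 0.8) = 4.62*r - 1.91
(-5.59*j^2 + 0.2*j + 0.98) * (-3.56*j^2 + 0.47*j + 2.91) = 19.9004*j^4 - 3.3393*j^3 - 19.6617*j^2 + 1.0426*j + 2.8518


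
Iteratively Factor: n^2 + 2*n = (n + 2)*(n)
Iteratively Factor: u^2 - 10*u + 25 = (u - 5)*(u - 5)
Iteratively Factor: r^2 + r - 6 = (r - 2)*(r + 3)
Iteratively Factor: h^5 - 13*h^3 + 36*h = (h - 3)*(h^4 + 3*h^3 - 4*h^2 - 12*h) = h*(h - 3)*(h^3 + 3*h^2 - 4*h - 12) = h*(h - 3)*(h + 3)*(h^2 - 4) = h*(h - 3)*(h - 2)*(h + 3)*(h + 2)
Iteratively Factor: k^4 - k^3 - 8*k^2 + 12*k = (k - 2)*(k^3 + k^2 - 6*k) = k*(k - 2)*(k^2 + k - 6) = k*(k - 2)*(k + 3)*(k - 2)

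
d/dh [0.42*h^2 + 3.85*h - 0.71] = 0.84*h + 3.85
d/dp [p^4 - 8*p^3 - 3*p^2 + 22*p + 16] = 4*p^3 - 24*p^2 - 6*p + 22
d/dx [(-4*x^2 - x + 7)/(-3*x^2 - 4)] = (-3*x^2 + 74*x + 4)/(9*x^4 + 24*x^2 + 16)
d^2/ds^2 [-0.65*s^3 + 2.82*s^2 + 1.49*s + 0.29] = 5.64 - 3.9*s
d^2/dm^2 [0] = 0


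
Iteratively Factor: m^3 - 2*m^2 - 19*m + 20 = (m + 4)*(m^2 - 6*m + 5) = (m - 5)*(m + 4)*(m - 1)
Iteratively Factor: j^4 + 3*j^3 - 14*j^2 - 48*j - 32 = (j - 4)*(j^3 + 7*j^2 + 14*j + 8) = (j - 4)*(j + 4)*(j^2 + 3*j + 2) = (j - 4)*(j + 2)*(j + 4)*(j + 1)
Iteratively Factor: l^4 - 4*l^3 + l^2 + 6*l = (l - 3)*(l^3 - l^2 - 2*l) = (l - 3)*(l - 2)*(l^2 + l) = l*(l - 3)*(l - 2)*(l + 1)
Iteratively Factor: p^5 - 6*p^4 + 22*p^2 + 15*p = (p + 1)*(p^4 - 7*p^3 + 7*p^2 + 15*p) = (p + 1)^2*(p^3 - 8*p^2 + 15*p) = (p - 5)*(p + 1)^2*(p^2 - 3*p) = p*(p - 5)*(p + 1)^2*(p - 3)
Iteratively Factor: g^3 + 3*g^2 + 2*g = (g)*(g^2 + 3*g + 2) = g*(g + 1)*(g + 2)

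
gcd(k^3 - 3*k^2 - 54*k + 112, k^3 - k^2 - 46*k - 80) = k - 8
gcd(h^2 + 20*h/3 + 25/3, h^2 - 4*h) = 1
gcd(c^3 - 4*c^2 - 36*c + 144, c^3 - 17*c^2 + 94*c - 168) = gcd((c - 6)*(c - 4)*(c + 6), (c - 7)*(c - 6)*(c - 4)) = c^2 - 10*c + 24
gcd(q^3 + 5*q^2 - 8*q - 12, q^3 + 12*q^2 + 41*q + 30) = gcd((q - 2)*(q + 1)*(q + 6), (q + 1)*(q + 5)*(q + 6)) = q^2 + 7*q + 6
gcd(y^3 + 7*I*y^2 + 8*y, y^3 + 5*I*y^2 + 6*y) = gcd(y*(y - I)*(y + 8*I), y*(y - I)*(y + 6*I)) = y^2 - I*y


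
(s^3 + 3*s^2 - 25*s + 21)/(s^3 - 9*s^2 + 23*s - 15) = (s + 7)/(s - 5)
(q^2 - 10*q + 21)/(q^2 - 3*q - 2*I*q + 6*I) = (q - 7)/(q - 2*I)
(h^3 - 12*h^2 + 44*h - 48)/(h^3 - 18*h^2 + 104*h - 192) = (h - 2)/(h - 8)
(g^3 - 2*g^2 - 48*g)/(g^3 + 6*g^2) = (g - 8)/g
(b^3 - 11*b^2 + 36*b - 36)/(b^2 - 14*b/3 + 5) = 3*(b^2 - 8*b + 12)/(3*b - 5)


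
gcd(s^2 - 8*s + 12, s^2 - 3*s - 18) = s - 6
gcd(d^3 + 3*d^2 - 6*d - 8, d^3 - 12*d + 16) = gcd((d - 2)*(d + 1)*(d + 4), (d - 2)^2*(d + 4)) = d^2 + 2*d - 8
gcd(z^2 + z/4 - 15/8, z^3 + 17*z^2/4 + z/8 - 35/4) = z - 5/4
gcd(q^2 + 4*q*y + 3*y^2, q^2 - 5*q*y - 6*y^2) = q + y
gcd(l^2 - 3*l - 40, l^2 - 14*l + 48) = l - 8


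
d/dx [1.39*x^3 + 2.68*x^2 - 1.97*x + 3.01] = 4.17*x^2 + 5.36*x - 1.97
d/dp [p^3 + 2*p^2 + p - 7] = 3*p^2 + 4*p + 1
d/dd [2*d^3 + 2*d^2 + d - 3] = 6*d^2 + 4*d + 1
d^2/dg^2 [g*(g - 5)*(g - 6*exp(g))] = -6*g^2*exp(g) + 6*g*exp(g) + 6*g + 48*exp(g) - 10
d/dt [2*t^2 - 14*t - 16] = 4*t - 14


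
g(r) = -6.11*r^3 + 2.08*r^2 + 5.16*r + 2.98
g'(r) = -18.33*r^2 + 4.16*r + 5.16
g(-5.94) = 1326.28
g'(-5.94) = -666.30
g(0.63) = 5.53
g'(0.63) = 0.51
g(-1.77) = 34.24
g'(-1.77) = -59.63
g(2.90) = -113.58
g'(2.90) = -136.93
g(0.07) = 3.35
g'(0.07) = 5.36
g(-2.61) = 112.31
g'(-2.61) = -130.56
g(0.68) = 5.53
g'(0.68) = -0.49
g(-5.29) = 938.39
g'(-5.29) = -529.79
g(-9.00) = 4579.21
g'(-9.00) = -1517.01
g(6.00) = -1210.94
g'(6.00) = -629.76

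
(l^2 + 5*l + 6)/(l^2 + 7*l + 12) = (l + 2)/(l + 4)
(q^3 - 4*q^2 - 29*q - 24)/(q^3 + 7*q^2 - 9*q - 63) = (q^2 - 7*q - 8)/(q^2 + 4*q - 21)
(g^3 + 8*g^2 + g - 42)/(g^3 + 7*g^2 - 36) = (g + 7)/(g + 6)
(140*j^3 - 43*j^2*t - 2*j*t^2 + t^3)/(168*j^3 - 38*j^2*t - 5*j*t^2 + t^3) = (-35*j^2 + 2*j*t + t^2)/(-42*j^2 - j*t + t^2)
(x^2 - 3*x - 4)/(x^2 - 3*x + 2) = (x^2 - 3*x - 4)/(x^2 - 3*x + 2)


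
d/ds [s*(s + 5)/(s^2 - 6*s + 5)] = (-11*s^2 + 10*s + 25)/(s^4 - 12*s^3 + 46*s^2 - 60*s + 25)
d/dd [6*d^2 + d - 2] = 12*d + 1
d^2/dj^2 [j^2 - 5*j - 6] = 2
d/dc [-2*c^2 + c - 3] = 1 - 4*c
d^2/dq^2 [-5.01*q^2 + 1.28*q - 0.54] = -10.0200000000000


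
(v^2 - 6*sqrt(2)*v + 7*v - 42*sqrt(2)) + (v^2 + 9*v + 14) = 2*v^2 - 6*sqrt(2)*v + 16*v - 42*sqrt(2) + 14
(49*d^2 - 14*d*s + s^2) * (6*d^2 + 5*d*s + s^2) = 294*d^4 + 161*d^3*s - 15*d^2*s^2 - 9*d*s^3 + s^4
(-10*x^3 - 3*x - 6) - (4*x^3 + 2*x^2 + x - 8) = -14*x^3 - 2*x^2 - 4*x + 2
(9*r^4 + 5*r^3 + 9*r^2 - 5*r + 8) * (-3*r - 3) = -27*r^5 - 42*r^4 - 42*r^3 - 12*r^2 - 9*r - 24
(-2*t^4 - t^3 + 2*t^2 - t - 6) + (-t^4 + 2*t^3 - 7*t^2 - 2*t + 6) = -3*t^4 + t^3 - 5*t^2 - 3*t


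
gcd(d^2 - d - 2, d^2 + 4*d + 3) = d + 1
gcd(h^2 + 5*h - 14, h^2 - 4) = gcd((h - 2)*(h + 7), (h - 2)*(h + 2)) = h - 2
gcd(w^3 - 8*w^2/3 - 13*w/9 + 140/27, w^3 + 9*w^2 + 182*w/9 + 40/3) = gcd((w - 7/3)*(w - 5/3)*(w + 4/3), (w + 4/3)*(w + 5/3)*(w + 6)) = w + 4/3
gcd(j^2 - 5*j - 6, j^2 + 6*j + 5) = j + 1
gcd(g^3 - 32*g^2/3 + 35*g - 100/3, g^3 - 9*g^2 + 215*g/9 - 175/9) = g^2 - 20*g/3 + 25/3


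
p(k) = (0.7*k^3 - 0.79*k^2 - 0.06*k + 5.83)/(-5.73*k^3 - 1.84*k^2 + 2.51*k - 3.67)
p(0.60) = -1.39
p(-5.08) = -0.15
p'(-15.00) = -0.00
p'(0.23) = -0.31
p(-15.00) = -0.13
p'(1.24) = 0.73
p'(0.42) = 1.15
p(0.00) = -1.59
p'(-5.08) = -0.00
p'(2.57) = 0.04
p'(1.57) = 0.32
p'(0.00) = -1.07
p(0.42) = -1.70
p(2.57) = -0.12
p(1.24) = -0.41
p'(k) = (2.1*k^2 - 1.58*k - 0.06)/(-5.73*k^3 - 1.84*k^2 + 2.51*k - 3.67) + (17.19*k^2 + 3.68*k - 2.51)*(0.7*k^3 - 0.79*k^2 - 0.06*k + 5.83)/(-5.73*k^3 - 1.84*k^2 + 2.51*k - 3.67)^2 = (-5.8147*k^4 + 2.8264*k^3 + 90.4174*k^2 + 27.253*k - 14.4131)/(32.8329*k^6 + 21.0864*k^5 - 25.379*k^4 + 32.8214*k^3 + 19.8057*k^2 - 18.4234*k + 13.4689)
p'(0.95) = 1.47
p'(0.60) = 2.08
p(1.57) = -0.25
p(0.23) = -1.77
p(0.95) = -0.72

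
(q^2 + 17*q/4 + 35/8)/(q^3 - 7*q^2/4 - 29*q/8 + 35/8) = (2*q + 5)/(2*q^2 - 7*q + 5)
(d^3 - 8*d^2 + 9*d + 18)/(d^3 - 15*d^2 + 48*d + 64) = (d^2 - 9*d + 18)/(d^2 - 16*d + 64)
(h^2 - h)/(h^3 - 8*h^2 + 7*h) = 1/(h - 7)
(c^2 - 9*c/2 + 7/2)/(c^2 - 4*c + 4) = (2*c^2 - 9*c + 7)/(2*(c^2 - 4*c + 4))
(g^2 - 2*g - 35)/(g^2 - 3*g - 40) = (g - 7)/(g - 8)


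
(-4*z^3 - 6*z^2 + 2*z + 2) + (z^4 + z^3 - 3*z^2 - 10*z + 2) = z^4 - 3*z^3 - 9*z^2 - 8*z + 4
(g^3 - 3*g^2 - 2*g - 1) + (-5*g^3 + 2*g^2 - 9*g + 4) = -4*g^3 - g^2 - 11*g + 3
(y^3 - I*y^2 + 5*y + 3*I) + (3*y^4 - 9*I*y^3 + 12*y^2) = 3*y^4 + y^3 - 9*I*y^3 + 12*y^2 - I*y^2 + 5*y + 3*I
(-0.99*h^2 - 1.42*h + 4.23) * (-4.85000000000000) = 4.8015*h^2 + 6.887*h - 20.5155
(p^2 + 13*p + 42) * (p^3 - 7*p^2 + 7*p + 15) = p^5 + 6*p^4 - 42*p^3 - 188*p^2 + 489*p + 630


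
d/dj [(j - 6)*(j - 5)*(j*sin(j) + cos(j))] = j*(j - 6)*(j - 5)*cos(j) + (j - 6)*(j*sin(j) + cos(j)) + (j - 5)*(j*sin(j) + cos(j))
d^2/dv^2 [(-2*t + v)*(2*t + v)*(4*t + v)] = 8*t + 6*v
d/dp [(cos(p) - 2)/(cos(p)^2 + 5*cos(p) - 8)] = (cos(p)^2 - 4*cos(p) - 2)*sin(p)/(cos(p)^2 + 5*cos(p) - 8)^2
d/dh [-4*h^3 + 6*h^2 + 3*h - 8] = -12*h^2 + 12*h + 3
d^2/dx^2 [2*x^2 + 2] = 4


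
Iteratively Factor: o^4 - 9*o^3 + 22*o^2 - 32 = (o - 2)*(o^3 - 7*o^2 + 8*o + 16) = (o - 2)*(o + 1)*(o^2 - 8*o + 16) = (o - 4)*(o - 2)*(o + 1)*(o - 4)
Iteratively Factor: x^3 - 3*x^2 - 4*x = (x + 1)*(x^2 - 4*x) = (x - 4)*(x + 1)*(x)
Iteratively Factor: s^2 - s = (s)*(s - 1)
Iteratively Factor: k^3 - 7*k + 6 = (k - 2)*(k^2 + 2*k - 3) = (k - 2)*(k + 3)*(k - 1)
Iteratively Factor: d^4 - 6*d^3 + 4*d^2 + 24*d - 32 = (d - 2)*(d^3 - 4*d^2 - 4*d + 16) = (d - 2)^2*(d^2 - 2*d - 8) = (d - 2)^2*(d + 2)*(d - 4)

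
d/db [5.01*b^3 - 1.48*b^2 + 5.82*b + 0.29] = 15.03*b^2 - 2.96*b + 5.82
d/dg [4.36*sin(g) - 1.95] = 4.36*cos(g)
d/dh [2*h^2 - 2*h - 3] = 4*h - 2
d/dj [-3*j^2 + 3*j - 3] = 3 - 6*j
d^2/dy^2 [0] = 0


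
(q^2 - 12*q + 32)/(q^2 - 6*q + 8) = (q - 8)/(q - 2)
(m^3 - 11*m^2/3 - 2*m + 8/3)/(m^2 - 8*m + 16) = (3*m^2 + m - 2)/(3*(m - 4))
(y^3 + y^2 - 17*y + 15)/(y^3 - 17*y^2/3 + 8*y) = 3*(y^2 + 4*y - 5)/(y*(3*y - 8))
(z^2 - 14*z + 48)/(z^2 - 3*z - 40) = (z - 6)/(z + 5)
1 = 1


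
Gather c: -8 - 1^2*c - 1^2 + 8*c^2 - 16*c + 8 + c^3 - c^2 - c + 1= c^3 + 7*c^2 - 18*c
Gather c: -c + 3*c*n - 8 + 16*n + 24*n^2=c*(3*n - 1) + 24*n^2 + 16*n - 8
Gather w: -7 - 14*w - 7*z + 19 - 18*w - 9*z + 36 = -32*w - 16*z + 48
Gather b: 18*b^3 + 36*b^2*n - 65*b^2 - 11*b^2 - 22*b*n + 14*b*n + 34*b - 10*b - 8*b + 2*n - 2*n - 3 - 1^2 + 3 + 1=18*b^3 + b^2*(36*n - 76) + b*(16 - 8*n)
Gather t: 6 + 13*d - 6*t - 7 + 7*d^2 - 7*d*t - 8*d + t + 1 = 7*d^2 + 5*d + t*(-7*d - 5)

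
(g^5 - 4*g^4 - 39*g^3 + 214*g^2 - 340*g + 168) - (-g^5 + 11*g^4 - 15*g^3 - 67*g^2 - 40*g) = 2*g^5 - 15*g^4 - 24*g^3 + 281*g^2 - 300*g + 168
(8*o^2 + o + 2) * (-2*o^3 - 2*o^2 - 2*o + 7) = -16*o^5 - 18*o^4 - 22*o^3 + 50*o^2 + 3*o + 14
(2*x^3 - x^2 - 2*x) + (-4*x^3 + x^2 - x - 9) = -2*x^3 - 3*x - 9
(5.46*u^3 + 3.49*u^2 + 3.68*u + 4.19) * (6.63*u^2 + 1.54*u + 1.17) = 36.1998*u^5 + 31.5471*u^4 + 36.1612*u^3 + 37.5302*u^2 + 10.7582*u + 4.9023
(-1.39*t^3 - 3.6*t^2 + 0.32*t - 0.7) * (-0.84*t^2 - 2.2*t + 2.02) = 1.1676*t^5 + 6.082*t^4 + 4.8434*t^3 - 7.388*t^2 + 2.1864*t - 1.414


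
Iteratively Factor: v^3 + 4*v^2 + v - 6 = (v - 1)*(v^2 + 5*v + 6) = (v - 1)*(v + 2)*(v + 3)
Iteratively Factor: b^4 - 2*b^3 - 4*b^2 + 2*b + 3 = (b + 1)*(b^3 - 3*b^2 - b + 3) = (b - 1)*(b + 1)*(b^2 - 2*b - 3) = (b - 1)*(b + 1)^2*(b - 3)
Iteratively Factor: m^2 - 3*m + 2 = (m - 2)*(m - 1)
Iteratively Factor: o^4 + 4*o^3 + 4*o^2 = (o + 2)*(o^3 + 2*o^2) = (o + 2)^2*(o^2) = o*(o + 2)^2*(o)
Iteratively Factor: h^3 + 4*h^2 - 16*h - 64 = (h + 4)*(h^2 - 16) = (h - 4)*(h + 4)*(h + 4)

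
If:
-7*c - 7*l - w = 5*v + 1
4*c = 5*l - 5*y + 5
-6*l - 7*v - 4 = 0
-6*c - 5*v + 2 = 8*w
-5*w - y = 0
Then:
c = 2480/5289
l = -2735/5289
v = -226/1763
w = -38/1763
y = 190/1763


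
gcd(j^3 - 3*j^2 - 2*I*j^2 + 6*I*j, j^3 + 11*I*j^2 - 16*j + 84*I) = j - 2*I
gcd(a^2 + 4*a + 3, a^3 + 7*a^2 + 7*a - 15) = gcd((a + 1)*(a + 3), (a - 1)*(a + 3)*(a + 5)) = a + 3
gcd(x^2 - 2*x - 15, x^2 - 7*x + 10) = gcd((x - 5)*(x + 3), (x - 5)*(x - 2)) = x - 5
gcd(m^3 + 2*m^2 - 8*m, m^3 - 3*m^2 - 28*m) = m^2 + 4*m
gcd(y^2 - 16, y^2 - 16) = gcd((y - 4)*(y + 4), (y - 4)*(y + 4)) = y^2 - 16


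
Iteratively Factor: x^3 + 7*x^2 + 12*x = (x + 3)*(x^2 + 4*x) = x*(x + 3)*(x + 4)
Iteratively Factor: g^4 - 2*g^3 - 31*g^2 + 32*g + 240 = (g + 3)*(g^3 - 5*g^2 - 16*g + 80) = (g - 4)*(g + 3)*(g^2 - g - 20) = (g - 5)*(g - 4)*(g + 3)*(g + 4)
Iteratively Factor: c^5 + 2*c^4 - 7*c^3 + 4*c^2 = (c - 1)*(c^4 + 3*c^3 - 4*c^2) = (c - 1)*(c + 4)*(c^3 - c^2) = (c - 1)^2*(c + 4)*(c^2) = c*(c - 1)^2*(c + 4)*(c)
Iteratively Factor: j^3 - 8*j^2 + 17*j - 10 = (j - 2)*(j^2 - 6*j + 5) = (j - 2)*(j - 1)*(j - 5)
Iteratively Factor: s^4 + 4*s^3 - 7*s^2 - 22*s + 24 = (s - 1)*(s^3 + 5*s^2 - 2*s - 24) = (s - 1)*(s + 4)*(s^2 + s - 6) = (s - 2)*(s - 1)*(s + 4)*(s + 3)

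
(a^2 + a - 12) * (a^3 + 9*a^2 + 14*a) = a^5 + 10*a^4 + 11*a^3 - 94*a^2 - 168*a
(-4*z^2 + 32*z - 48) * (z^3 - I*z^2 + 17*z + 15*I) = -4*z^5 + 32*z^4 + 4*I*z^4 - 116*z^3 - 32*I*z^3 + 544*z^2 - 12*I*z^2 - 816*z + 480*I*z - 720*I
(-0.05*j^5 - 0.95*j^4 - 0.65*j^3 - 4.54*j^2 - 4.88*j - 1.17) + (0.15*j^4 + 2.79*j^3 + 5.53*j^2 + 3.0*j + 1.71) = -0.05*j^5 - 0.8*j^4 + 2.14*j^3 + 0.99*j^2 - 1.88*j + 0.54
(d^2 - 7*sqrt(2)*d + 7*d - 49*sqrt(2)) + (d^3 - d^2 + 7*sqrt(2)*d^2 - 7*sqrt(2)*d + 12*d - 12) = d^3 + 7*sqrt(2)*d^2 - 14*sqrt(2)*d + 19*d - 49*sqrt(2) - 12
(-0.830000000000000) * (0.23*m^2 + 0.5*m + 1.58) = -0.1909*m^2 - 0.415*m - 1.3114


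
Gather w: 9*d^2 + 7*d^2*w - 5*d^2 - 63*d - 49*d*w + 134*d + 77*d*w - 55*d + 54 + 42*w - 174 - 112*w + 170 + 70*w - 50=4*d^2 + 16*d + w*(7*d^2 + 28*d)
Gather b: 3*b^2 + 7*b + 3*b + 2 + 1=3*b^2 + 10*b + 3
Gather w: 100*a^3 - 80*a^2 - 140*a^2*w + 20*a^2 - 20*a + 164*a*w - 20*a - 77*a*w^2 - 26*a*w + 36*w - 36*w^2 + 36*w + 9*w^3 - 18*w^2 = 100*a^3 - 60*a^2 - 40*a + 9*w^3 + w^2*(-77*a - 54) + w*(-140*a^2 + 138*a + 72)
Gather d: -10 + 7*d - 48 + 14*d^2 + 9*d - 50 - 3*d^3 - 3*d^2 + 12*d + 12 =-3*d^3 + 11*d^2 + 28*d - 96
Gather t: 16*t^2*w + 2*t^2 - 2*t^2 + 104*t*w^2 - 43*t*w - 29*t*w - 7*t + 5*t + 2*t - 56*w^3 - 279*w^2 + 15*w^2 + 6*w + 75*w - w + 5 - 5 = 16*t^2*w + t*(104*w^2 - 72*w) - 56*w^3 - 264*w^2 + 80*w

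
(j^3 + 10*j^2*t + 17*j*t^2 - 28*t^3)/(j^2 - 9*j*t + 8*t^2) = (-j^2 - 11*j*t - 28*t^2)/(-j + 8*t)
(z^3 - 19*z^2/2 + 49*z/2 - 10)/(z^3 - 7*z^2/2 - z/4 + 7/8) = 4*(z^2 - 9*z + 20)/(4*z^2 - 12*z - 7)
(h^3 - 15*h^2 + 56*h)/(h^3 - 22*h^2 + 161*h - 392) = h/(h - 7)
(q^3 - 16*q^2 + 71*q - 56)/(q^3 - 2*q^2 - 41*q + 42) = (q - 8)/(q + 6)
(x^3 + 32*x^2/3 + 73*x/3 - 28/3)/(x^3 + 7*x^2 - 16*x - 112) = (x - 1/3)/(x - 4)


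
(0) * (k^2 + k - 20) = 0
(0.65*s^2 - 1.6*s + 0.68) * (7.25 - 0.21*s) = -0.1365*s^3 + 5.0485*s^2 - 11.7428*s + 4.93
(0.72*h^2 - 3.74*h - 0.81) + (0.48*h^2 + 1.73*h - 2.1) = 1.2*h^2 - 2.01*h - 2.91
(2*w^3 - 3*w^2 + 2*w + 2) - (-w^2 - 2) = 2*w^3 - 2*w^2 + 2*w + 4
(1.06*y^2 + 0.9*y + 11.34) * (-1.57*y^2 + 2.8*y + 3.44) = -1.6642*y^4 + 1.555*y^3 - 11.6374*y^2 + 34.848*y + 39.0096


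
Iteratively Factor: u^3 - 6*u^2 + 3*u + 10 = (u - 2)*(u^2 - 4*u - 5) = (u - 2)*(u + 1)*(u - 5)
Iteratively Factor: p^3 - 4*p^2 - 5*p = (p - 5)*(p^2 + p) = (p - 5)*(p + 1)*(p)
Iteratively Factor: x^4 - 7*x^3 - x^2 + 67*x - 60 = (x - 1)*(x^3 - 6*x^2 - 7*x + 60) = (x - 1)*(x + 3)*(x^2 - 9*x + 20) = (x - 4)*(x - 1)*(x + 3)*(x - 5)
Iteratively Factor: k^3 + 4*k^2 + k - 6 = (k + 2)*(k^2 + 2*k - 3) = (k + 2)*(k + 3)*(k - 1)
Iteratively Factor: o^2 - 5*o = (o - 5)*(o)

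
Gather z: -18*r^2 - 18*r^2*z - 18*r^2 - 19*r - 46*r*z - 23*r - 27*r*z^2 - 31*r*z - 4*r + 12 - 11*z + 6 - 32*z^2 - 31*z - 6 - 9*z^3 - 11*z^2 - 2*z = -36*r^2 - 46*r - 9*z^3 + z^2*(-27*r - 43) + z*(-18*r^2 - 77*r - 44) + 12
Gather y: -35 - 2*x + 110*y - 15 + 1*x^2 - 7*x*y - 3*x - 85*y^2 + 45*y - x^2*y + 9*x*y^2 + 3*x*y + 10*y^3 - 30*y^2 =x^2 - 5*x + 10*y^3 + y^2*(9*x - 115) + y*(-x^2 - 4*x + 155) - 50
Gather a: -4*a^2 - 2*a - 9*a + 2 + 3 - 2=-4*a^2 - 11*a + 3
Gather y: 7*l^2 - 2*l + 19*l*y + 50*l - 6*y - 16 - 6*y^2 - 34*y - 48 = 7*l^2 + 48*l - 6*y^2 + y*(19*l - 40) - 64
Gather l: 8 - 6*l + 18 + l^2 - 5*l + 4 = l^2 - 11*l + 30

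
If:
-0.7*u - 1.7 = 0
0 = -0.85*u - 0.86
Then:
No Solution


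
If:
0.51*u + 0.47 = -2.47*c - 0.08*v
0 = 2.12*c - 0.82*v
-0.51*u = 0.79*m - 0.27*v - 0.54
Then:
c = 0.386792452830189*v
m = 1.65237640315262*v + 1.27848101265823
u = -2.03015168331484*v - 0.92156862745098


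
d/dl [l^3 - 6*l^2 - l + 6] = 3*l^2 - 12*l - 1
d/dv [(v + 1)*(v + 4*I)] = 2*v + 1 + 4*I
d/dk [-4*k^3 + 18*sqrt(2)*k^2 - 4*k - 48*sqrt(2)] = -12*k^2 + 36*sqrt(2)*k - 4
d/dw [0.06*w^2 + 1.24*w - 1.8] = 0.12*w + 1.24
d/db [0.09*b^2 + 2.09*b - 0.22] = 0.18*b + 2.09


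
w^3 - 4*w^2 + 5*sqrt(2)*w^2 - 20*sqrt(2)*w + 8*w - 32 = (w - 4)*(w + sqrt(2))*(w + 4*sqrt(2))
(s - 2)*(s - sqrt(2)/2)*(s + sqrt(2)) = s^3 - 2*s^2 + sqrt(2)*s^2/2 - sqrt(2)*s - s + 2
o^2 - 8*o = o*(o - 8)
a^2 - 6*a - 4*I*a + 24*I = (a - 6)*(a - 4*I)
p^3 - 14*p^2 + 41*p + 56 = (p - 8)*(p - 7)*(p + 1)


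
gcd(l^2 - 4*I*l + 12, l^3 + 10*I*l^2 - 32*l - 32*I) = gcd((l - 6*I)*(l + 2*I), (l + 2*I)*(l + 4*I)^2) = l + 2*I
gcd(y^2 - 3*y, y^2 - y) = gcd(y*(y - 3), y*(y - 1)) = y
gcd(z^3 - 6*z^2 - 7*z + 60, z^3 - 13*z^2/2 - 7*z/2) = 1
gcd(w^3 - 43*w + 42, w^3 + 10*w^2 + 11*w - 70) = w + 7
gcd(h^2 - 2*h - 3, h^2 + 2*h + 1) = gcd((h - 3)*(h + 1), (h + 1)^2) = h + 1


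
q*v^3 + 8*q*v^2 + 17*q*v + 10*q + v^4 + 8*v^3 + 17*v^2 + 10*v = (q + v)*(v + 1)*(v + 2)*(v + 5)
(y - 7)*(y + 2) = y^2 - 5*y - 14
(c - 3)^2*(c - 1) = c^3 - 7*c^2 + 15*c - 9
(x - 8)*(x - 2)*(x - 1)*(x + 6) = x^4 - 5*x^3 - 40*x^2 + 140*x - 96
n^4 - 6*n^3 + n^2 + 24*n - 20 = (n - 5)*(n - 2)*(n - 1)*(n + 2)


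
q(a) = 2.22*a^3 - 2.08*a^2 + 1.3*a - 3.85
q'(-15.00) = 1562.20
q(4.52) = 164.54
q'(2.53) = 33.41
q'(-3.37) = 90.96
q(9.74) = 1862.79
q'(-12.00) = 1010.26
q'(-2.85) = 67.25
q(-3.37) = -116.82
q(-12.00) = -4155.13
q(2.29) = 14.88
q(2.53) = 22.08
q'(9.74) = 592.60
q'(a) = 6.66*a^2 - 4.16*a + 1.3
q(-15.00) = -7983.85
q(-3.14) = -97.17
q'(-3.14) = 80.03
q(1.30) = -0.80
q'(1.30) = 7.15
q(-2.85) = -75.84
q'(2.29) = 26.70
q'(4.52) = 118.56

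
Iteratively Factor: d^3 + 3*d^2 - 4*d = (d + 4)*(d^2 - d) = d*(d + 4)*(d - 1)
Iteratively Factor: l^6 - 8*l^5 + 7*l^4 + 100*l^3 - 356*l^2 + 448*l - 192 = (l - 3)*(l^5 - 5*l^4 - 8*l^3 + 76*l^2 - 128*l + 64) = (l - 3)*(l + 4)*(l^4 - 9*l^3 + 28*l^2 - 36*l + 16) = (l - 4)*(l - 3)*(l + 4)*(l^3 - 5*l^2 + 8*l - 4) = (l - 4)*(l - 3)*(l - 2)*(l + 4)*(l^2 - 3*l + 2) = (l - 4)*(l - 3)*(l - 2)^2*(l + 4)*(l - 1)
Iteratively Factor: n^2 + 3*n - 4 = (n - 1)*(n + 4)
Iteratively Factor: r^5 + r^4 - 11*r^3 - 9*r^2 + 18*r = (r + 2)*(r^4 - r^3 - 9*r^2 + 9*r) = (r - 1)*(r + 2)*(r^3 - 9*r) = (r - 3)*(r - 1)*(r + 2)*(r^2 + 3*r) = r*(r - 3)*(r - 1)*(r + 2)*(r + 3)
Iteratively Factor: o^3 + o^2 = (o + 1)*(o^2) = o*(o + 1)*(o)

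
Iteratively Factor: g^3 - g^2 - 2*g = (g + 1)*(g^2 - 2*g) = (g - 2)*(g + 1)*(g)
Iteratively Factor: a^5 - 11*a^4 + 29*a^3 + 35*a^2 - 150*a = (a - 5)*(a^4 - 6*a^3 - a^2 + 30*a) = (a - 5)*(a + 2)*(a^3 - 8*a^2 + 15*a) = (a - 5)^2*(a + 2)*(a^2 - 3*a) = a*(a - 5)^2*(a + 2)*(a - 3)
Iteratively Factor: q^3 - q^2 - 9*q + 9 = (q - 1)*(q^2 - 9) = (q - 3)*(q - 1)*(q + 3)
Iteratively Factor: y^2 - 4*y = (y)*(y - 4)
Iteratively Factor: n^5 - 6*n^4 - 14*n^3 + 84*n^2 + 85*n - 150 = (n + 3)*(n^4 - 9*n^3 + 13*n^2 + 45*n - 50) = (n + 2)*(n + 3)*(n^3 - 11*n^2 + 35*n - 25) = (n - 5)*(n + 2)*(n + 3)*(n^2 - 6*n + 5) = (n - 5)^2*(n + 2)*(n + 3)*(n - 1)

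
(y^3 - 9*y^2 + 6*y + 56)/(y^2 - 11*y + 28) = y + 2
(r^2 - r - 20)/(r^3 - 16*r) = (r - 5)/(r*(r - 4))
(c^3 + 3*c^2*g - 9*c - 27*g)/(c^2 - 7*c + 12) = (c^2 + 3*c*g + 3*c + 9*g)/(c - 4)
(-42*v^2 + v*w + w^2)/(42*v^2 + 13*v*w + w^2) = (-6*v + w)/(6*v + w)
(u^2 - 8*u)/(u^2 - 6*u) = (u - 8)/(u - 6)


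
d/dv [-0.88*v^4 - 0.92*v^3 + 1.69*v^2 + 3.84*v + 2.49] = -3.52*v^3 - 2.76*v^2 + 3.38*v + 3.84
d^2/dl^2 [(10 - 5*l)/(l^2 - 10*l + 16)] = -10/(l^3 - 24*l^2 + 192*l - 512)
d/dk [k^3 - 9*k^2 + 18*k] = 3*k^2 - 18*k + 18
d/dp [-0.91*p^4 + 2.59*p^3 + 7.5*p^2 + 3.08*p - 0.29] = -3.64*p^3 + 7.77*p^2 + 15.0*p + 3.08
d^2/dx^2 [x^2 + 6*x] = 2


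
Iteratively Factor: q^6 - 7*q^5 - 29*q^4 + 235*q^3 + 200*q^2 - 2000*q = (q + 4)*(q^5 - 11*q^4 + 15*q^3 + 175*q^2 - 500*q) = (q - 5)*(q + 4)*(q^4 - 6*q^3 - 15*q^2 + 100*q) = q*(q - 5)*(q + 4)*(q^3 - 6*q^2 - 15*q + 100) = q*(q - 5)*(q + 4)^2*(q^2 - 10*q + 25) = q*(q - 5)^2*(q + 4)^2*(q - 5)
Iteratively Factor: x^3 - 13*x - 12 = (x - 4)*(x^2 + 4*x + 3) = (x - 4)*(x + 1)*(x + 3)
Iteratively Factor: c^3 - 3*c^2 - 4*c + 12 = (c - 3)*(c^2 - 4) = (c - 3)*(c + 2)*(c - 2)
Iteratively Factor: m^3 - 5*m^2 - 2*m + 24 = (m - 3)*(m^2 - 2*m - 8) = (m - 4)*(m - 3)*(m + 2)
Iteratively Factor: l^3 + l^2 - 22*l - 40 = (l + 2)*(l^2 - l - 20) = (l + 2)*(l + 4)*(l - 5)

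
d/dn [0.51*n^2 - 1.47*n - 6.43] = 1.02*n - 1.47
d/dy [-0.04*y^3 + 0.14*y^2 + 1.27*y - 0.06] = -0.12*y^2 + 0.28*y + 1.27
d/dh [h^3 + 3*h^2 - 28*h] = 3*h^2 + 6*h - 28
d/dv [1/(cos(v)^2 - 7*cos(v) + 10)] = (2*cos(v) - 7)*sin(v)/(cos(v)^2 - 7*cos(v) + 10)^2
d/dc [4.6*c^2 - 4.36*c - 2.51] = 9.2*c - 4.36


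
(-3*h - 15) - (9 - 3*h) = -24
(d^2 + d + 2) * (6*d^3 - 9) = 6*d^5 + 6*d^4 + 12*d^3 - 9*d^2 - 9*d - 18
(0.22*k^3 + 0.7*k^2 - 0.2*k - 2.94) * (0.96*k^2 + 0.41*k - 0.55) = 0.2112*k^5 + 0.7622*k^4 - 0.026*k^3 - 3.2894*k^2 - 1.0954*k + 1.617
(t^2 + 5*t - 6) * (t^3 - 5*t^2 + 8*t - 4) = t^5 - 23*t^3 + 66*t^2 - 68*t + 24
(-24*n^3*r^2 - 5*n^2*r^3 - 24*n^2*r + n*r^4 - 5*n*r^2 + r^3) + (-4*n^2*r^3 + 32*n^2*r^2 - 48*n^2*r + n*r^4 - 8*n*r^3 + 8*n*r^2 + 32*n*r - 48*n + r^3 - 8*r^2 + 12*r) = -24*n^3*r^2 - 9*n^2*r^3 + 32*n^2*r^2 - 72*n^2*r + 2*n*r^4 - 8*n*r^3 + 3*n*r^2 + 32*n*r - 48*n + 2*r^3 - 8*r^2 + 12*r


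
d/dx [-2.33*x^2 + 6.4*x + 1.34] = 6.4 - 4.66*x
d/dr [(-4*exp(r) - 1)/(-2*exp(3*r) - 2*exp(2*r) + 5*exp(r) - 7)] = (-16*exp(3*r) - 14*exp(2*r) - 4*exp(r) + 33)*exp(r)/(4*exp(6*r) + 8*exp(5*r) - 16*exp(4*r) + 8*exp(3*r) + 53*exp(2*r) - 70*exp(r) + 49)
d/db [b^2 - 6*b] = 2*b - 6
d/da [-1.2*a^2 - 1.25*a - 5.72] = -2.4*a - 1.25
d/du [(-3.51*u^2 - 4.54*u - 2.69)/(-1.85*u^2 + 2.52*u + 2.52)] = (-17.2442*u^2 - 27.6434*u - 4.662)/(3.4225*u^4 - 9.324*u^3 - 2.9736*u^2 + 12.7008*u + 6.3504)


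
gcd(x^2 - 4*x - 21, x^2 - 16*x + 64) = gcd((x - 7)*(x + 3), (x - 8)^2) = 1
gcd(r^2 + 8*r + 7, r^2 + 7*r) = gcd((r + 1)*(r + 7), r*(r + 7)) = r + 7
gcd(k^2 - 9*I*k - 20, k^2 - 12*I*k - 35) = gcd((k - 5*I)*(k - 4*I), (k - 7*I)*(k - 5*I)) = k - 5*I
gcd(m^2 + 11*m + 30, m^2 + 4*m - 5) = m + 5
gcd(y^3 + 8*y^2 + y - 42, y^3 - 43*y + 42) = y + 7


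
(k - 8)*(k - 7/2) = k^2 - 23*k/2 + 28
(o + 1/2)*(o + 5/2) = o^2 + 3*o + 5/4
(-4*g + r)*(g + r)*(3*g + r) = -12*g^3 - 13*g^2*r + r^3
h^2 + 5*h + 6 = (h + 2)*(h + 3)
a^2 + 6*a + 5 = (a + 1)*(a + 5)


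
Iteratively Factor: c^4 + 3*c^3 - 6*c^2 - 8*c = (c)*(c^3 + 3*c^2 - 6*c - 8) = c*(c + 4)*(c^2 - c - 2) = c*(c + 1)*(c + 4)*(c - 2)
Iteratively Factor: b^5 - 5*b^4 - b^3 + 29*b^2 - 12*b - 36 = (b - 2)*(b^4 - 3*b^3 - 7*b^2 + 15*b + 18) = (b - 2)*(b + 1)*(b^3 - 4*b^2 - 3*b + 18) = (b - 2)*(b + 1)*(b + 2)*(b^2 - 6*b + 9) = (b - 3)*(b - 2)*(b + 1)*(b + 2)*(b - 3)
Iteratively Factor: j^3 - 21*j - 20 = (j - 5)*(j^2 + 5*j + 4) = (j - 5)*(j + 4)*(j + 1)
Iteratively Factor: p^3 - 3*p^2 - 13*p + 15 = (p - 1)*(p^2 - 2*p - 15) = (p - 5)*(p - 1)*(p + 3)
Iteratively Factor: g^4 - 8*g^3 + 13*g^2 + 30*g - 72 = (g + 2)*(g^3 - 10*g^2 + 33*g - 36) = (g - 4)*(g + 2)*(g^2 - 6*g + 9) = (g - 4)*(g - 3)*(g + 2)*(g - 3)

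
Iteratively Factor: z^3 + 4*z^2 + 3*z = (z + 1)*(z^2 + 3*z) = z*(z + 1)*(z + 3)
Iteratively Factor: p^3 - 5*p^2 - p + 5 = (p - 5)*(p^2 - 1) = (p - 5)*(p - 1)*(p + 1)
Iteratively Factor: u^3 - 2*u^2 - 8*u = (u + 2)*(u^2 - 4*u) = (u - 4)*(u + 2)*(u)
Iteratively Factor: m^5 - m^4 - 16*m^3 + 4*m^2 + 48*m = (m + 3)*(m^4 - 4*m^3 - 4*m^2 + 16*m) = (m - 2)*(m + 3)*(m^3 - 2*m^2 - 8*m) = m*(m - 2)*(m + 3)*(m^2 - 2*m - 8) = m*(m - 4)*(m - 2)*(m + 3)*(m + 2)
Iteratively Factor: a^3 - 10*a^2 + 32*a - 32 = (a - 2)*(a^2 - 8*a + 16) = (a - 4)*(a - 2)*(a - 4)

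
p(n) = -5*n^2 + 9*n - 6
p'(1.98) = -10.80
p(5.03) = -87.23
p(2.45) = -13.96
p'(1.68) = -7.80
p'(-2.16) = 30.60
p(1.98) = -7.78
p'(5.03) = -41.30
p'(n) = 9 - 10*n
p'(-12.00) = 129.00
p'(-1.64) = 25.40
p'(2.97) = -20.70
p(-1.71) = -36.01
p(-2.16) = -48.77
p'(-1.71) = 26.10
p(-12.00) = -834.00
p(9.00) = -330.00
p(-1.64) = -34.21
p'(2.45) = -15.50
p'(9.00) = -81.00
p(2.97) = -23.37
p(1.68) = -4.99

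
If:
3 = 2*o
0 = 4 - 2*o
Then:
No Solution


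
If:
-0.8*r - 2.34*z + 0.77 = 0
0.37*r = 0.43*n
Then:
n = 0.828197674418605 - 2.51686046511628*z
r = 0.9625 - 2.925*z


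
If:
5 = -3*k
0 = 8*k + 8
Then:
No Solution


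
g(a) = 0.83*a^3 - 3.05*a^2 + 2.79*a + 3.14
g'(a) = 2.49*a^2 - 6.1*a + 2.79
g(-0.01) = 3.11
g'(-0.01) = 2.85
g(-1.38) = -8.70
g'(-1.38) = 15.95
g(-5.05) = -195.63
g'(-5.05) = 97.10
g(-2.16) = -25.48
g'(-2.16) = 27.58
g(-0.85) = -1.94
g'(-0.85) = 9.77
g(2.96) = 6.20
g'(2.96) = 6.55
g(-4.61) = -155.86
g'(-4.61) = 83.83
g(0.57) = 3.89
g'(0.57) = 0.12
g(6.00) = 89.36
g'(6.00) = 55.83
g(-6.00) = -302.68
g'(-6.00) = 129.03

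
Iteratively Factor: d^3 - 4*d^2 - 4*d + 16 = (d - 2)*(d^2 - 2*d - 8) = (d - 2)*(d + 2)*(d - 4)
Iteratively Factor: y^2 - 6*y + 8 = (y - 2)*(y - 4)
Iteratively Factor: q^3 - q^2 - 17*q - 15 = (q - 5)*(q^2 + 4*q + 3) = (q - 5)*(q + 1)*(q + 3)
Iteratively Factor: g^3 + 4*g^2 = (g)*(g^2 + 4*g) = g*(g + 4)*(g)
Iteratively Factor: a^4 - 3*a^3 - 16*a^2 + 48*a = (a + 4)*(a^3 - 7*a^2 + 12*a) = (a - 3)*(a + 4)*(a^2 - 4*a) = (a - 4)*(a - 3)*(a + 4)*(a)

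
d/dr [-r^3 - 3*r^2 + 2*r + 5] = -3*r^2 - 6*r + 2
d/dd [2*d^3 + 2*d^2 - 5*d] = 6*d^2 + 4*d - 5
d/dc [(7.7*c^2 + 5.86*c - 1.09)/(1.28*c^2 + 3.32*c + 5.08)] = (18.0632*c^2 + 81.0224*c + 33.3876)/(1.6384*c^4 + 8.4992*c^3 + 24.0272*c^2 + 33.7312*c + 25.8064)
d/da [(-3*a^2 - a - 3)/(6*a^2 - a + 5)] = (9*a^2 + 6*a - 8)/(36*a^4 - 12*a^3 + 61*a^2 - 10*a + 25)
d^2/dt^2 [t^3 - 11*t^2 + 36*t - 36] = 6*t - 22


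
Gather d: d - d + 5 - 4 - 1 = 0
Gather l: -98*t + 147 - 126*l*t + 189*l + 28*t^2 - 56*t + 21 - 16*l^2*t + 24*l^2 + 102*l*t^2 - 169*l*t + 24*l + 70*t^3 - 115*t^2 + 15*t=l^2*(24 - 16*t) + l*(102*t^2 - 295*t + 213) + 70*t^3 - 87*t^2 - 139*t + 168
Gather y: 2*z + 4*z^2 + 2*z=4*z^2 + 4*z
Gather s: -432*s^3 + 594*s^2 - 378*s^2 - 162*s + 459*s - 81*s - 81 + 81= -432*s^3 + 216*s^2 + 216*s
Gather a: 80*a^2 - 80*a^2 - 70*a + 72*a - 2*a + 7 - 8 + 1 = 0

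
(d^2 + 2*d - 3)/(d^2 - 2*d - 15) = (d - 1)/(d - 5)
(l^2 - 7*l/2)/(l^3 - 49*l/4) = 2/(2*l + 7)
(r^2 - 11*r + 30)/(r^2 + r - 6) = (r^2 - 11*r + 30)/(r^2 + r - 6)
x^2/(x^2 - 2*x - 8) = x^2/(x^2 - 2*x - 8)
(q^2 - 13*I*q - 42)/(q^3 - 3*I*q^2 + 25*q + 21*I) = (q - 6*I)/(q^2 + 4*I*q - 3)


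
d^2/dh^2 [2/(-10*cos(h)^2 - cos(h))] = 2*(100*(1 - cos(2*h))^2 - 75*cos(h)/2 + 201*cos(2*h)/2 + 15*cos(3*h)/2 - 603/2)/((10*cos(h) + 1)^3*cos(h)^3)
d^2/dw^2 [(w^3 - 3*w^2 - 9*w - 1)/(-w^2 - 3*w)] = 6*(-3*w^3 + w^2 + 3*w + 3)/(w^3*(w^3 + 9*w^2 + 27*w + 27))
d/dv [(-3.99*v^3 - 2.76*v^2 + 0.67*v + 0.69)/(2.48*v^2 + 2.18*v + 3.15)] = (-9.8952*v^4 - 17.3964*v^3 - 45.3839*v^2 - 20.8104*v + 0.6063)/(6.1504*v^4 + 10.8128*v^3 + 20.3764*v^2 + 13.734*v + 9.9225)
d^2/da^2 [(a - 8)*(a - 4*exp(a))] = -4*a*exp(a) + 24*exp(a) + 2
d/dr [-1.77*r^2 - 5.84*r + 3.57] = -3.54*r - 5.84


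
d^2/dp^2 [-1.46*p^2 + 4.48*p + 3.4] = -2.92000000000000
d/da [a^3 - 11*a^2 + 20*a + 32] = 3*a^2 - 22*a + 20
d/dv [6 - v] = -1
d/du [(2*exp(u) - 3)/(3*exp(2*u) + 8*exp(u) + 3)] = 6*(-exp(2*u) + 3*exp(u) + 5)*exp(u)/(9*exp(4*u) + 48*exp(3*u) + 82*exp(2*u) + 48*exp(u) + 9)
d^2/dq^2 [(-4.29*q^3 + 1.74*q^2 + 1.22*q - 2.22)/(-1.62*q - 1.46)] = (22.517352*q^3 + 60.880248*q^2 + 54.867384*q + 10.005456)/(4.251528*q^3 + 11.494872*q^2 + 10.359576*q + 3.112136)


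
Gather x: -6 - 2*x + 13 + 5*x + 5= 3*x + 12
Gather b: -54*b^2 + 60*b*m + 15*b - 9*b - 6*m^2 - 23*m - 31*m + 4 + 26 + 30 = -54*b^2 + b*(60*m + 6) - 6*m^2 - 54*m + 60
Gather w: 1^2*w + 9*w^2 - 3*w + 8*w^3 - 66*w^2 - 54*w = 8*w^3 - 57*w^2 - 56*w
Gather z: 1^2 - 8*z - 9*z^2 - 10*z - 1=-9*z^2 - 18*z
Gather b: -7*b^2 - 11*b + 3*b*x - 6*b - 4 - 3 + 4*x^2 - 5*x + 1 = -7*b^2 + b*(3*x - 17) + 4*x^2 - 5*x - 6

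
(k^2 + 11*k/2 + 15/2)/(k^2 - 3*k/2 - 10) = (k + 3)/(k - 4)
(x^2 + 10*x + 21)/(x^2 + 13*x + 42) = (x + 3)/(x + 6)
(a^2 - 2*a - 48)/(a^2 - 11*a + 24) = (a + 6)/(a - 3)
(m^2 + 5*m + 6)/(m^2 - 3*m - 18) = (m + 2)/(m - 6)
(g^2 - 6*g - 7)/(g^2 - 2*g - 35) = (g + 1)/(g + 5)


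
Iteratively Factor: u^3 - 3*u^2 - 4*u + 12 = (u + 2)*(u^2 - 5*u + 6) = (u - 3)*(u + 2)*(u - 2)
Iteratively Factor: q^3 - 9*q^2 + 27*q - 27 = (q - 3)*(q^2 - 6*q + 9) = (q - 3)^2*(q - 3)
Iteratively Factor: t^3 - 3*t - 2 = (t - 2)*(t^2 + 2*t + 1) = (t - 2)*(t + 1)*(t + 1)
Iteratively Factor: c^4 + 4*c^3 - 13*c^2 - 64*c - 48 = (c + 1)*(c^3 + 3*c^2 - 16*c - 48) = (c + 1)*(c + 4)*(c^2 - c - 12) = (c - 4)*(c + 1)*(c + 4)*(c + 3)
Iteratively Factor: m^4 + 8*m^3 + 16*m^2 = (m)*(m^3 + 8*m^2 + 16*m) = m*(m + 4)*(m^2 + 4*m) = m*(m + 4)^2*(m)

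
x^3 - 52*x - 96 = (x - 8)*(x + 2)*(x + 6)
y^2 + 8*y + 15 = (y + 3)*(y + 5)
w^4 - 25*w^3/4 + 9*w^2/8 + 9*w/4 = w*(w - 6)*(w - 3/4)*(w + 1/2)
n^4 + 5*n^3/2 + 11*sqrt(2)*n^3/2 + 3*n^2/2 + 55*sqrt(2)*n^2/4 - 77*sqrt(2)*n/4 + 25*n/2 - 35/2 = (n - 1)*(n + 7/2)*(n + sqrt(2)/2)*(n + 5*sqrt(2))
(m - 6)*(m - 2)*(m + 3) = m^3 - 5*m^2 - 12*m + 36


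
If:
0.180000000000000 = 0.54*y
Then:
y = 0.33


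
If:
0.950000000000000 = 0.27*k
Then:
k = 3.52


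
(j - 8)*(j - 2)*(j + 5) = j^3 - 5*j^2 - 34*j + 80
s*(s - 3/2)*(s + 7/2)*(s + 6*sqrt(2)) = s^4 + 2*s^3 + 6*sqrt(2)*s^3 - 21*s^2/4 + 12*sqrt(2)*s^2 - 63*sqrt(2)*s/2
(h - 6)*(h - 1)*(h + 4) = h^3 - 3*h^2 - 22*h + 24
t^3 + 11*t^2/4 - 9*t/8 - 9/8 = (t - 3/4)*(t + 1/2)*(t + 3)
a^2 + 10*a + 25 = (a + 5)^2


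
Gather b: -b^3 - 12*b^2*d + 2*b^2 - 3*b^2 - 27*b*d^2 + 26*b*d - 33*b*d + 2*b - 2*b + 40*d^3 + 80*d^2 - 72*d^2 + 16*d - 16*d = -b^3 + b^2*(-12*d - 1) + b*(-27*d^2 - 7*d) + 40*d^3 + 8*d^2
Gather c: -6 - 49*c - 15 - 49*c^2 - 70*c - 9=-49*c^2 - 119*c - 30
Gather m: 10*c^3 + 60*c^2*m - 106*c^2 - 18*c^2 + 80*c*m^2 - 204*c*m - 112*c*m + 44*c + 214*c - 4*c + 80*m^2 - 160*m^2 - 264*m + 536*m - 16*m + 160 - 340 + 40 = 10*c^3 - 124*c^2 + 254*c + m^2*(80*c - 80) + m*(60*c^2 - 316*c + 256) - 140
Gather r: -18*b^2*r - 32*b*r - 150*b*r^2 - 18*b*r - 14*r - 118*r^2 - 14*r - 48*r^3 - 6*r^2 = -48*r^3 + r^2*(-150*b - 124) + r*(-18*b^2 - 50*b - 28)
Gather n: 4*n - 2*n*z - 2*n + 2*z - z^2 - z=n*(2 - 2*z) - z^2 + z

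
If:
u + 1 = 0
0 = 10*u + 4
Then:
No Solution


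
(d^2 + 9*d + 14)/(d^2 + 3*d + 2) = (d + 7)/(d + 1)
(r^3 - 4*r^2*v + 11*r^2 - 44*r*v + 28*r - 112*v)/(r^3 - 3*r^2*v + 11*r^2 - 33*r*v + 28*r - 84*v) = (r - 4*v)/(r - 3*v)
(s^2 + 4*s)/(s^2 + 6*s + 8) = s/(s + 2)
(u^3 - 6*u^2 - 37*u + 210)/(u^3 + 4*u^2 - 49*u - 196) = (u^2 + u - 30)/(u^2 + 11*u + 28)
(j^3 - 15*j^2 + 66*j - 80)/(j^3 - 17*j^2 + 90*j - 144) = (j^2 - 7*j + 10)/(j^2 - 9*j + 18)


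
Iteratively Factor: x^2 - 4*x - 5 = (x - 5)*(x + 1)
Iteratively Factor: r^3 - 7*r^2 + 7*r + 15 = (r + 1)*(r^2 - 8*r + 15) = (r - 3)*(r + 1)*(r - 5)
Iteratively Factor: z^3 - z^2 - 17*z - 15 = (z + 3)*(z^2 - 4*z - 5) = (z - 5)*(z + 3)*(z + 1)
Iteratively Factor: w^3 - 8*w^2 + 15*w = (w - 5)*(w^2 - 3*w) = w*(w - 5)*(w - 3)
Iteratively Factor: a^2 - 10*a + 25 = (a - 5)*(a - 5)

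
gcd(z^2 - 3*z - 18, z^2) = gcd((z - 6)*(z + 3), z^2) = 1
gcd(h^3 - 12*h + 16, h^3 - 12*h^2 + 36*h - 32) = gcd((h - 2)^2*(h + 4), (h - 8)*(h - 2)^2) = h^2 - 4*h + 4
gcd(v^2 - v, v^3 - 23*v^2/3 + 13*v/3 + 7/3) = v - 1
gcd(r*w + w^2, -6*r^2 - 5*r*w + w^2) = r + w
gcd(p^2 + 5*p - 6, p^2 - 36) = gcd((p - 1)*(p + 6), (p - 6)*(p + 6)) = p + 6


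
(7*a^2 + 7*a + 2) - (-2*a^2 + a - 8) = 9*a^2 + 6*a + 10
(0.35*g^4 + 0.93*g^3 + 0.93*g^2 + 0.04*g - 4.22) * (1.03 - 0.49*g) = -0.1715*g^5 - 0.0952*g^4 + 0.5022*g^3 + 0.9383*g^2 + 2.109*g - 4.3466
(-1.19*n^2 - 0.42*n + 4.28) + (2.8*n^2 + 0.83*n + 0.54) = 1.61*n^2 + 0.41*n + 4.82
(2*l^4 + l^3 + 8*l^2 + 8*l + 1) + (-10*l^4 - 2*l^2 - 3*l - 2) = -8*l^4 + l^3 + 6*l^2 + 5*l - 1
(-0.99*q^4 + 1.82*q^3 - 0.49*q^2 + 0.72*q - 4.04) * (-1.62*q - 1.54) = 1.6038*q^5 - 1.4238*q^4 - 2.009*q^3 - 0.4118*q^2 + 5.436*q + 6.2216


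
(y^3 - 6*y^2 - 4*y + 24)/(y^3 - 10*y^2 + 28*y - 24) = (y + 2)/(y - 2)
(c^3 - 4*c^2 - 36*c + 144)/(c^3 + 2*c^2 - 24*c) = (c - 6)/c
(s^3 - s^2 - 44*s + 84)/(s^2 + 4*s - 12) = (s^2 + s - 42)/(s + 6)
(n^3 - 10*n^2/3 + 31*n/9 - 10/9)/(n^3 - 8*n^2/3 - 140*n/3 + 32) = (3*n^2 - 8*n + 5)/(3*(n^2 - 2*n - 48))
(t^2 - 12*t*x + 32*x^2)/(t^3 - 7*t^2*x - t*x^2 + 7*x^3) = (t^2 - 12*t*x + 32*x^2)/(t^3 - 7*t^2*x - t*x^2 + 7*x^3)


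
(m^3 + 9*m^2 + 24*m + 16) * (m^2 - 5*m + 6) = m^5 + 4*m^4 - 15*m^3 - 50*m^2 + 64*m + 96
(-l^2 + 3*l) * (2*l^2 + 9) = -2*l^4 + 6*l^3 - 9*l^2 + 27*l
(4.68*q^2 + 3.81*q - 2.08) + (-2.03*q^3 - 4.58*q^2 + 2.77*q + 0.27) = -2.03*q^3 + 0.0999999999999996*q^2 + 6.58*q - 1.81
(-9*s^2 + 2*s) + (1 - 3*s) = -9*s^2 - s + 1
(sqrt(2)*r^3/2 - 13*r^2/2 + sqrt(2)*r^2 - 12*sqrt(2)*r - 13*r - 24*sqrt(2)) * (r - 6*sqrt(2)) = sqrt(2)*r^4/2 - 25*r^3/2 + sqrt(2)*r^3 - 25*r^2 + 27*sqrt(2)*r^2 + 54*sqrt(2)*r + 144*r + 288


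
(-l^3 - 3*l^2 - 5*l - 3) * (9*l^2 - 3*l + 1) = -9*l^5 - 24*l^4 - 37*l^3 - 15*l^2 + 4*l - 3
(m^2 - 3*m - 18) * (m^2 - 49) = m^4 - 3*m^3 - 67*m^2 + 147*m + 882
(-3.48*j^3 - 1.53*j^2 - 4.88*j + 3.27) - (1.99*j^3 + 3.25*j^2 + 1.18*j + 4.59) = -5.47*j^3 - 4.78*j^2 - 6.06*j - 1.32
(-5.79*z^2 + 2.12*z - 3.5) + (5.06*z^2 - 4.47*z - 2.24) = -0.73*z^2 - 2.35*z - 5.74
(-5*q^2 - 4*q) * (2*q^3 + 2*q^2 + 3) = -10*q^5 - 18*q^4 - 8*q^3 - 15*q^2 - 12*q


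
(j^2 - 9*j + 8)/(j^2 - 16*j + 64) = (j - 1)/(j - 8)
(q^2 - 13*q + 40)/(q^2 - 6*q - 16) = (q - 5)/(q + 2)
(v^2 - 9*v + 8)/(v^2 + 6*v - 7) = (v - 8)/(v + 7)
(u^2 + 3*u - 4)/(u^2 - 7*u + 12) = (u^2 + 3*u - 4)/(u^2 - 7*u + 12)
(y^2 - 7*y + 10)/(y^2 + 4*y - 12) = (y - 5)/(y + 6)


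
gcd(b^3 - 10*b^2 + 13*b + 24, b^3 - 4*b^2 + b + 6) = b^2 - 2*b - 3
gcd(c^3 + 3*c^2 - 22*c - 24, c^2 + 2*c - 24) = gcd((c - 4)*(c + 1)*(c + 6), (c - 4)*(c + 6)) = c^2 + 2*c - 24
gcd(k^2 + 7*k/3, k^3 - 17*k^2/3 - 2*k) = k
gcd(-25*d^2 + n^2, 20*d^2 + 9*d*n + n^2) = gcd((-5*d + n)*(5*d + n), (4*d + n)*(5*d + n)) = 5*d + n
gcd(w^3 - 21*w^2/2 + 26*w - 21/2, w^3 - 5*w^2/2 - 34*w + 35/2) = w^2 - 15*w/2 + 7/2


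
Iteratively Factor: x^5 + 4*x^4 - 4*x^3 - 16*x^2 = (x - 2)*(x^4 + 6*x^3 + 8*x^2) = (x - 2)*(x + 2)*(x^3 + 4*x^2) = x*(x - 2)*(x + 2)*(x^2 + 4*x) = x*(x - 2)*(x + 2)*(x + 4)*(x)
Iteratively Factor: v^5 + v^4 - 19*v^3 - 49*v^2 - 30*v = (v)*(v^4 + v^3 - 19*v^2 - 49*v - 30) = v*(v + 3)*(v^3 - 2*v^2 - 13*v - 10) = v*(v + 2)*(v + 3)*(v^2 - 4*v - 5) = v*(v + 1)*(v + 2)*(v + 3)*(v - 5)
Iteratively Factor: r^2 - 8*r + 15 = (r - 3)*(r - 5)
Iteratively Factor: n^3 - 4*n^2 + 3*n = (n - 3)*(n^2 - n) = n*(n - 3)*(n - 1)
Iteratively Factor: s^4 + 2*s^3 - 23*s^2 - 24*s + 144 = (s - 3)*(s^3 + 5*s^2 - 8*s - 48) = (s - 3)*(s + 4)*(s^2 + s - 12) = (s - 3)^2*(s + 4)*(s + 4)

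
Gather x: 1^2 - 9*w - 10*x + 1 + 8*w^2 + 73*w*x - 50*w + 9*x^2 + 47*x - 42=8*w^2 - 59*w + 9*x^2 + x*(73*w + 37) - 40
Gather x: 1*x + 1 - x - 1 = 0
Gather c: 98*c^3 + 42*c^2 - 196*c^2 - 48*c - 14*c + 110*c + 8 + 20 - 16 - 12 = 98*c^3 - 154*c^2 + 48*c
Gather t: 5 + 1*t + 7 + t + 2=2*t + 14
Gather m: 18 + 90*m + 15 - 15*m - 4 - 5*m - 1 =70*m + 28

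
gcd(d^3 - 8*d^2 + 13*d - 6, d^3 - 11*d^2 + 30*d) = d - 6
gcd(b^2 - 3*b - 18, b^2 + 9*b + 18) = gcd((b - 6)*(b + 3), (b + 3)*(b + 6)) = b + 3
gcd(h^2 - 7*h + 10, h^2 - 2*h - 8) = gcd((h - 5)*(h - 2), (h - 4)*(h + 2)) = 1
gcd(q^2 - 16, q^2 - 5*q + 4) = q - 4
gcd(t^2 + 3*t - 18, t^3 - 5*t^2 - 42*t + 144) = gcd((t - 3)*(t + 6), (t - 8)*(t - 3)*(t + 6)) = t^2 + 3*t - 18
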